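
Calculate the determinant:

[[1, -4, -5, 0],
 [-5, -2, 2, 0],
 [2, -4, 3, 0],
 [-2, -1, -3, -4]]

776

Expand along column 4 (it has 3 zeros):
  + (-4) · M_44   where M_44 = det([1 -4 -5; -5 -2 2; 2 -4 3]) = -194
det = (+1)·(-4)·(-194) = 776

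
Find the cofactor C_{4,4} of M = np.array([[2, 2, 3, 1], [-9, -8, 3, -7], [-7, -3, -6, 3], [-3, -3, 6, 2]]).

The cofactor is -123.

Delete row 4 and column 4; the remaining 3×3 submatrix is [2 2 3; -9 -8 3; -7 -3 -6].
Its determinant is -123.
The cofactor carries sign (−1)^(4+4) = +1, so C_{4,4} = +(-123) = -123.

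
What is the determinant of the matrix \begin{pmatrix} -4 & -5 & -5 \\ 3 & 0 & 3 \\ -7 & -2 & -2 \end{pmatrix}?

Expand along row 2:
  − 3 · |-5 -5; -2 -2| = −3·(10 − 10) = 0
  − 3 · |-4 -5; -7 -2| = −3·(8 − 35) = 81
Sum: (0) + (81) = 81

81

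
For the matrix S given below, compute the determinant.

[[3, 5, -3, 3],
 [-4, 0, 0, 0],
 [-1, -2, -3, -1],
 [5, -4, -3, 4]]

-516

Expand along row 2 (it has 3 zeros):
  − (-4) · M_21   where M_21 = det([5 -3 3; -2 -3 -1; -4 -3 4]) = -129
det = (-1)·(-4)·(-129) = -516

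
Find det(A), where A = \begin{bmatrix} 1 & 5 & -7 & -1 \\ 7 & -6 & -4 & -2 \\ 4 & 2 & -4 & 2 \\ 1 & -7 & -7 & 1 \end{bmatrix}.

Expand along row 1:
  + (1) · M_11   where M_11 = det([-6 -4 -2; 2 -4 2; -7 -7 1]) = 88
  − (5) · M_12   where M_12 = det([7 -4 -2; 4 -4 2; 1 -7 1]) = 126
  + (-7) · M_13   where M_13 = det([7 -6 -2; 4 2 2; 1 -7 1]) = 184
  − (-1) · M_14   where M_14 = det([7 -6 -4; 4 2 -4; 1 -7 -7]) = -318
det = (+1)·(1)·(88) + (-1)·(5)·(126) + (+1)·(-7)·(184) + (-1)·(-1)·(-318) = -2148

The determinant is -2148.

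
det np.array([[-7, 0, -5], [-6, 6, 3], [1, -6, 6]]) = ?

The determinant is -528.

Expand along row 1:
  + (-7) · |6 3; -6 6| = (-7)·(36 − (-18)) = -378
  + (-5) · |-6 6; 1 -6| = (-5)·(36 − 6) = -150
Sum: (-378) + (-150) = -528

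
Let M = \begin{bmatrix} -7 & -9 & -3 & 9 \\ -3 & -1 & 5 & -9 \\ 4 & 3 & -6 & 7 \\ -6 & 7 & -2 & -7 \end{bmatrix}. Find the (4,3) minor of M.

Delete row 4 and column 3; the remaining 3×3 submatrix is [-7 -9 9; -3 -1 -9; 4 3 7].
Its determinant is -50.

-50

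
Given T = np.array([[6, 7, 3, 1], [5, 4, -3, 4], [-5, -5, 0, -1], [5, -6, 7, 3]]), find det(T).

Expand along row 3 (it has 1 zero):
  + (-5) · M_31   where M_31 = det([7 3 1; 4 -3 4; -6 7 3]) = -357
  − (-5) · M_32   where M_32 = det([6 3 1; 5 -3 4; 5 7 3]) = -157
  − (-1) · M_34   where M_34 = det([6 7 3; 5 4 -3; 5 -6 7]) = -440
det = (+1)·(-5)·(-357) + (-1)·(-5)·(-157) + (-1)·(-1)·(-440) = 560

The determinant is 560.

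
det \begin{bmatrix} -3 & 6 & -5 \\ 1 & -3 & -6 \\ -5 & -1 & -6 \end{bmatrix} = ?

260

Expand along row 1:
  + (-3) · |-3 -6; -1 -6| = (-3)·(18 − 6) = -36
  − 6 · |1 -6; -5 -6| = −6·(-6 − 30) = 216
  + (-5) · |1 -3; -5 -1| = (-5)·(-1 − 15) = 80
Sum: (-36) + (216) + (80) = 260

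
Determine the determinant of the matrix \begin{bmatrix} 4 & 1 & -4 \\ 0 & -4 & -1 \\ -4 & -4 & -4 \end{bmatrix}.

The determinant is 116.

Expand along row 2:
  + (-4) · |4 -4; -4 -4| = (-4)·(-16 − 16) = 128
  − (-1) · |4 1; -4 -4| = −(-1)·(-16 − (-4)) = -12
Sum: (128) + (-12) = 116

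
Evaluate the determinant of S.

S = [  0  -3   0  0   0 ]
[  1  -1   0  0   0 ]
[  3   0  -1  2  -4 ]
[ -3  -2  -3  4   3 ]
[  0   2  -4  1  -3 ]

-237

S is block lower-triangular with a 2×2 block and a 3×3 block on the diagonal, so its determinant equals the product of the determinants of the diagonal blocks.
det of the 2×2 block = 3
det of the 3×3 block = -79
det = (3)·(-79) = -237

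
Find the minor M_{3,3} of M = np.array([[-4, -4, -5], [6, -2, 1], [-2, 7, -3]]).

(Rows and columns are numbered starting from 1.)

32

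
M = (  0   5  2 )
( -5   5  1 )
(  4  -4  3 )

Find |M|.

Expand along column 1:
  − (-5) · |5 2; -4 3| = −(-5)·(15 − (-8)) = 115
  + 4 · |5 2; 5 1| = 4·(5 − 10) = -20
Sum: (115) + (-20) = 95

95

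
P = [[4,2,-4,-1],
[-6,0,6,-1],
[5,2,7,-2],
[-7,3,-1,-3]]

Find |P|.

-16

Expand along row 2 (it has 1 zero):
  − (-6) · M_21   where M_21 = det([2 -4 -1; 2 7 -2; 3 -1 -3]) = -23
  − (6) · M_23   where M_23 = det([4 2 -1; 5 2 -2; -7 3 -3]) = 29
  + (-1) · M_24   where M_24 = det([4 2 -4; 5 2 7; -7 3 -1]) = -296
det = (-1)·(-6)·(-23) + (-1)·(6)·(29) + (+1)·(-1)·(-296) = -16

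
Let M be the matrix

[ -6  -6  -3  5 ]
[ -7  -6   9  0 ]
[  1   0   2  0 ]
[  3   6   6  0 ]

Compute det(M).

The determinant is -690.

Expand along column 4 (it has 3 zeros):
  − (5) · M_14   where M_14 = det([-7 -6 9; 1 0 2; 3 6 6]) = 138
det = (-1)·(5)·(138) = -690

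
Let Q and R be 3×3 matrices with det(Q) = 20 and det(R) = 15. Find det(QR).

300

det(QR) = det(Q)·det(R) = (20)·(15) = 300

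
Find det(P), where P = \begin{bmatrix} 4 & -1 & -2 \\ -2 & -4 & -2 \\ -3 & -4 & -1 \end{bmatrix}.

det(P) = -12

Expand along row 1:
  + 4 · |-4 -2; -4 -1| = 4·(4 − 8) = -16
  − (-1) · |-2 -2; -3 -1| = −(-1)·(2 − 6) = -4
  + (-2) · |-2 -4; -3 -4| = (-2)·(8 − 12) = 8
Sum: (-16) + (-4) + (8) = -12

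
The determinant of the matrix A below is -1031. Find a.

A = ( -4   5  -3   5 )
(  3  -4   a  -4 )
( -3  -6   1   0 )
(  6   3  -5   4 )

Expanding along the row containing a, det(A) is linear in a: det(A) = (-291)·a + (715).
Set (-291)·a + (715) = -1031  ⇒  (-291)·a = -1746  ⇒  a = 6.

a = 6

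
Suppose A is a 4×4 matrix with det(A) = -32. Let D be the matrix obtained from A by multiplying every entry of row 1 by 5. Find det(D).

The determinant is -160.

Scaling one row by 5 multiplies the determinant by 5.
det(D) = (5)·(-32) = -160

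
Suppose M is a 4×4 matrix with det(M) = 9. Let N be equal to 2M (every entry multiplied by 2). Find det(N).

|N| = 144

For a 4×4 matrix, det(2M) = 2^4·det(M) = 16·det(M).
det(N) = (16)·(9) = 144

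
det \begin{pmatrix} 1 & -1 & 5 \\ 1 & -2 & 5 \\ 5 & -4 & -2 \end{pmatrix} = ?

27

Expand along column 1:
  + 1 · |-2 5; -4 -2| = 1·(4 − (-20)) = 24
  − 1 · |-1 5; -4 -2| = −1·(2 − (-20)) = -22
  + 5 · |-1 5; -2 5| = 5·(-5 − (-10)) = 25
Sum: (24) + (-22) + (25) = 27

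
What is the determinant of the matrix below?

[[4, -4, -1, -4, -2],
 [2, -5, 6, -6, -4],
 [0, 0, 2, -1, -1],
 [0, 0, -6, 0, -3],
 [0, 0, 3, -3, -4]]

The determinant is 36.

The matrix is block upper-triangular with a 2×2 block and a 3×3 block on the diagonal, so its determinant equals the product of the determinants of the diagonal blocks.
det of the 2×2 block = -12
det of the 3×3 block = -3
det = (-12)·(-3) = 36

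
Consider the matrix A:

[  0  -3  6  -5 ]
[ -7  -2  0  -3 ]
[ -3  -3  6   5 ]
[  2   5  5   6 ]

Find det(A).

|A| = 2949

Expand along row 1 (it has 1 zero):
  − (-3) · M_12   where M_12 = det([-7 0 -3; -3 6 5; 2 5 6]) = 4
  + (6) · M_13   where M_13 = det([-7 -2 -3; -3 -3 5; 2 5 6]) = 272
  − (-5) · M_14   where M_14 = det([-7 -2 0; -3 -3 6; 2 5 5]) = 261
det = (-1)·(-3)·(4) + (+1)·(6)·(272) + (-1)·(-5)·(261) = 2949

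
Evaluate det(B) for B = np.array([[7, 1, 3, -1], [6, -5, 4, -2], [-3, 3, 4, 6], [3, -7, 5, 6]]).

|B| = -1595

Expand along row 1:
  + (7) · M_11   where M_11 = det([-5 4 -2; 3 4 6; -7 5 6]) = -296
  − (1) · M_12   where M_12 = det([6 4 -2; -3 4 6; 3 5 6]) = 162
  + (3) · M_13   where M_13 = det([6 -5 -2; -3 3 6; 3 -7 6]) = 156
  − (-1) · M_14   where M_14 = det([6 -5 4; -3 3 4; 3 -7 5]) = 171
det = (+1)·(7)·(-296) + (-1)·(1)·(162) + (+1)·(3)·(156) + (-1)·(-1)·(171) = -1595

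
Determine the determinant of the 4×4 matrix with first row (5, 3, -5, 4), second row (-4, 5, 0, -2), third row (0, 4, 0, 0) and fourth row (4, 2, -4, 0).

The determinant is -256.

Expand along row 3 (it has 3 zeros):
  − (4) · M_32   where M_32 = det([5 -5 4; -4 0 -2; 4 -4 0]) = 64
det = (-1)·(4)·(64) = -256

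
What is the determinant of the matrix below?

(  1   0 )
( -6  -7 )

det = 1·(-7) − 0·(-6) = -7 − 0 = -7

-7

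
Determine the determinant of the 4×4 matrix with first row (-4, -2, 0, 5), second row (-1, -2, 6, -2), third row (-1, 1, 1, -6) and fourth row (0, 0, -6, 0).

-378

Expand along row 4 (it has 3 zeros):
  − (-6) · M_43   where M_43 = det([-4 -2 5; -1 -2 -2; -1 1 -6]) = -63
det = (-1)·(-6)·(-63) = -378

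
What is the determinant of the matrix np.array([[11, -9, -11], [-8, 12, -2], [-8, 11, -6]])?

-350

Expand along column 1:
  + 11 · |12 -2; 11 -6| = 11·(-72 − (-22)) = -550
  − (-8) · |-9 -11; 11 -6| = −(-8)·(54 − (-121)) = 1400
  + (-8) · |-9 -11; 12 -2| = (-8)·(18 − (-132)) = -1200
Sum: (-550) + (1400) + (-1200) = -350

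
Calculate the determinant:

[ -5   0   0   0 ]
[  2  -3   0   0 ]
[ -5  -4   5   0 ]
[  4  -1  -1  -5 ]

-375

The matrix is lower triangular, so the determinant is the product of the diagonal entries:
det = (-5) · (-3) · (5) · (-5) = -375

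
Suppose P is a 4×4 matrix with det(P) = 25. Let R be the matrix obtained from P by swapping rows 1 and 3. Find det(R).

Swapping two rows multiplies the determinant by −1.
det(R) = (-1)·(25) = -25

-25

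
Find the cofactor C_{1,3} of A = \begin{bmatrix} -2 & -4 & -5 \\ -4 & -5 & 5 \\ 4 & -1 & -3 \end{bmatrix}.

Delete row 1 and column 3; the remaining 2×2 submatrix is [-4 -5; 4 -1].
Its determinant is (-4)·(-1) − (-5)·4 = 24.
The cofactor carries sign (−1)^(1+3) = +1, so C_{1,3} = +(24) = 24.

The cofactor is 24.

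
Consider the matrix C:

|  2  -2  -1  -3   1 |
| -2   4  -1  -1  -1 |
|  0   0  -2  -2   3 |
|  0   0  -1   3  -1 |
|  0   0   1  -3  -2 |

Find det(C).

96

C is block upper-triangular with a 2×2 block and a 3×3 block on the diagonal, so its determinant equals the product of the determinants of the diagonal blocks.
det of the 2×2 block = 4
det of the 3×3 block = 24
det = (4)·(24) = 96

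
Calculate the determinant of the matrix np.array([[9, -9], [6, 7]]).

det = 9·7 − (-9)·6 = 63 − (-54) = 117

The determinant is 117.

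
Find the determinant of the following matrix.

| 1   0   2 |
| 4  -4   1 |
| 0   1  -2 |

15

Expand along row 1:
  + 1 · |-4 1; 1 -2| = 1·(8 − 1) = 7
  + 2 · |4 -4; 0 1| = 2·(4 − 0) = 8
Sum: (7) + (8) = 15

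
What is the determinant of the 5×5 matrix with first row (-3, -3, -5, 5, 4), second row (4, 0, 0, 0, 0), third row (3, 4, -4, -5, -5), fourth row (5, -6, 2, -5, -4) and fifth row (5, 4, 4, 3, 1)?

Expand along row 2 (it has 4 zeros):
  − (4) · M_21   where M_21 = det([-3 -5 5 4; 4 -4 -5 -5; -6 2 -5 -4; 4 4 3 1]) = 816
det = (-1)·(4)·(816) = -3264

-3264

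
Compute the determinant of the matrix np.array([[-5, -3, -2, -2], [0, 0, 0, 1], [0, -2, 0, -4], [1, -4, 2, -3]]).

Expand along row 2 (it has 3 zeros):
  + (1) · M_24   where M_24 = det([-5 -3 -2; 0 -2 0; 1 -4 2]) = 16
det = (+1)·(1)·(16) = 16

The determinant is 16.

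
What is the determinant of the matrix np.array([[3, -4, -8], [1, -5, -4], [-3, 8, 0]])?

The determinant is 104.

Expand along column 3:
  + (-8) · |1 -5; -3 8| = (-8)·(8 − 15) = 56
  − (-4) · |3 -4; -3 8| = −(-4)·(24 − 12) = 48
Sum: (56) + (48) = 104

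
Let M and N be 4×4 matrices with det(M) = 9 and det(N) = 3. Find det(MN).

27

det(MN) = det(M)·det(N) = (9)·(3) = 27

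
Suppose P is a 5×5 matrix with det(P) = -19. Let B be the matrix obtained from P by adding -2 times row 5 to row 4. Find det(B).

Adding a multiple of one row to another leaves the determinant unchanged.
det(B) = (1)·(-19) = -19

det(B) = -19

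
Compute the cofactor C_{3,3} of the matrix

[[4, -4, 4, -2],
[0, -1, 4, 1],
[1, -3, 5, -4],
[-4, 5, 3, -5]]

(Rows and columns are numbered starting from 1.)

Delete row 3 and column 3; the remaining 3×3 submatrix is [4 -4 -2; 0 -1 1; -4 5 -5].
Its determinant is 24.
The cofactor carries sign (−1)^(3+3) = +1, so C_{3,3} = +(24) = 24.

The cofactor is 24.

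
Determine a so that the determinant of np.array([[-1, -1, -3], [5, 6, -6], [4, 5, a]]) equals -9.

Expanding along the row containing a, det(B) is linear in a: det(B) = (-1)·a + (-9).
Set (-1)·a + (-9) = -9  ⇒  (-1)·a = 0  ⇒  a = 0.

a = 0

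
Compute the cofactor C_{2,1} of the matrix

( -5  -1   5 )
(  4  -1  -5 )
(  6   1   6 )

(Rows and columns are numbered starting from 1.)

The cofactor is 11.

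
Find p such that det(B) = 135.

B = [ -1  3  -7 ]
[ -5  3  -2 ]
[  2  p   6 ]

p = 1

Expanding along the column containing p, det(B) is linear in p: det(B) = (33)·p + (102).
Set (33)·p + (102) = 135  ⇒  (33)·p = 33  ⇒  p = 1.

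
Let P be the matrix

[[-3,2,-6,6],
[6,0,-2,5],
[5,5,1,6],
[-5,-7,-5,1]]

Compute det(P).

-1188

Expand along row 2 (it has 1 zero):
  − (6) · M_21   where M_21 = det([2 -6 6; 5 1 6; -7 -5 1]) = 236
  − (-2) · M_23   where M_23 = det([-3 2 6; 5 5 6; -5 -7 1]) = -271
  + (5) · M_24   where M_24 = det([-3 2 -6; 5 5 1; -5 -7 -5]) = 154
det = (-1)·(6)·(236) + (-1)·(-2)·(-271) + (+1)·(5)·(154) = -1188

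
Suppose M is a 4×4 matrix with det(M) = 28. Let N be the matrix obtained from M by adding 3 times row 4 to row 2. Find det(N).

Adding a multiple of one row to another leaves the determinant unchanged.
det(N) = (1)·(28) = 28

28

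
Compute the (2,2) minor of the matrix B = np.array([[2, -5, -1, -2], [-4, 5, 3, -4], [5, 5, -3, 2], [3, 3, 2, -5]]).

-47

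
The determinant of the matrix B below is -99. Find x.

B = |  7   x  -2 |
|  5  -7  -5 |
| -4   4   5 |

Expanding along the column containing x, det(B) is linear in x: det(B) = (-5)·x + (-89).
Set (-5)·x + (-89) = -99  ⇒  (-5)·x = -10  ⇒  x = 2.

2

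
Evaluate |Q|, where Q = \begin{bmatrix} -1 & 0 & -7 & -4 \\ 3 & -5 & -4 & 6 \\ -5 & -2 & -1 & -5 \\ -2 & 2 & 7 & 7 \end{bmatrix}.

Expand along row 1 (it has 1 zero):
  + (-1) · M_11   where M_11 = det([-5 -4 6; -2 -1 -5; 2 7 7]) = -228
  + (-7) · M_13   where M_13 = det([3 -5 6; -5 -2 -5; -2 2 7]) = -321
  − (-4) · M_14   where M_14 = det([3 -5 -4; -5 -2 -1; -2 2 7]) = -165
det = (+1)·(-1)·(-228) + (+1)·(-7)·(-321) + (-1)·(-4)·(-165) = 1815

det(Q) = 1815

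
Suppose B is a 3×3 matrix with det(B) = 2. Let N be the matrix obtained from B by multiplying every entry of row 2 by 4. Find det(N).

Scaling one row by 4 multiplies the determinant by 4.
det(N) = (4)·(2) = 8

The determinant is 8.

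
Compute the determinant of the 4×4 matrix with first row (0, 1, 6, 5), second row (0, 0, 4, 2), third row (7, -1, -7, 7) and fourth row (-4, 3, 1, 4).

The determinant is 130.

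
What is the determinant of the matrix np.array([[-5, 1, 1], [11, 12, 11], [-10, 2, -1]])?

213

Expand along column 1:
  + (-5) · |12 11; 2 -1| = (-5)·(-12 − 22) = 170
  − 11 · |1 1; 2 -1| = −11·(-1 − 2) = 33
  + (-10) · |1 1; 12 11| = (-10)·(11 − 12) = 10
Sum: (170) + (33) + (10) = 213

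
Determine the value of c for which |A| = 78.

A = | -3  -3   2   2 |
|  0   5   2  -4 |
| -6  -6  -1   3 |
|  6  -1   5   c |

5

Expanding along the row containing c, det(A) is linear in c: det(A) = (75)·c + (-297).
Set (75)·c + (-297) = 78  ⇒  (75)·c = 375  ⇒  c = 5.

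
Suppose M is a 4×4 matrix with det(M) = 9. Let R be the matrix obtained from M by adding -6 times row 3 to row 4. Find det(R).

9

Adding a multiple of one row to another leaves the determinant unchanged.
det(R) = (1)·(9) = 9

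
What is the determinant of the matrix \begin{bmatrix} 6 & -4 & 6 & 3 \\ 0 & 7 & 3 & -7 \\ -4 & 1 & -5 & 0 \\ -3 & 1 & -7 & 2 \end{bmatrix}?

20

Expand along row 2 (it has 1 zero):
  + (7) · M_22   where M_22 = det([6 6 3; -4 -5 0; -3 -7 2]) = 27
  − (3) · M_23   where M_23 = det([6 -4 3; -4 1 0; -3 1 2]) = -23
  + (-7) · M_24   where M_24 = det([6 -4 6; -4 1 -5; -3 1 -7]) = 34
det = (+1)·(7)·(27) + (-1)·(3)·(-23) + (+1)·(-7)·(34) = 20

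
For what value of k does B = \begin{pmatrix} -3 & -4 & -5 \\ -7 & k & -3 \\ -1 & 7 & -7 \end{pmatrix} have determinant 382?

1

Expanding along the row containing k, det(B) is linear in k: det(B) = (16)·k + (366).
Set (16)·k + (366) = 382  ⇒  (16)·k = 16  ⇒  k = 1.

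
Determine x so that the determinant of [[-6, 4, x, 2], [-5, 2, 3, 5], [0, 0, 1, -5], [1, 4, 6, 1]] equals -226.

Expanding along the row containing x, det(A) is linear in x: det(A) = (-110)·x + (764).
Set (-110)·x + (764) = -226  ⇒  (-110)·x = -990  ⇒  x = 9.

9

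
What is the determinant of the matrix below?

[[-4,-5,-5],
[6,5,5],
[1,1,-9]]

Expand along row 1:
  + (-4) · |5 5; 1 -9| = (-4)·(-45 − 5) = 200
  − (-5) · |6 5; 1 -9| = −(-5)·(-54 − 5) = -295
  + (-5) · |6 5; 1 1| = (-5)·(6 − 5) = -5
Sum: (200) + (-295) + (-5) = -100

The determinant is -100.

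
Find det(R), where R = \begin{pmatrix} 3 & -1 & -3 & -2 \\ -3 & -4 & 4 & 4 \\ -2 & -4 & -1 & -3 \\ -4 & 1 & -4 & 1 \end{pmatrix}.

Expand along row 1:
  + (3) · M_11   where M_11 = det([-4 4 4; -4 -1 -3; 1 -4 1]) = 124
  − (-1) · M_12   where M_12 = det([-3 4 4; -2 -1 -3; -4 -4 1]) = 111
  + (-3) · M_13   where M_13 = det([-3 -4 4; -2 -4 -3; -4 1 1]) = -125
  − (-2) · M_14   where M_14 = det([-3 -4 4; -2 -4 -1; -4 1 -4]) = -107
det = (+1)·(3)·(124) + (-1)·(-1)·(111) + (+1)·(-3)·(-125) + (-1)·(-2)·(-107) = 644

644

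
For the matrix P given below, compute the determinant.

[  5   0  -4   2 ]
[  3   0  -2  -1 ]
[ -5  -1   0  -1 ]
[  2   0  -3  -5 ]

The determinant is -27.

Expand along column 2 (it has 3 zeros):
  − (-1) · M_32   where M_32 = det([5 -4 2; 3 -2 -1; 2 -3 -5]) = -27
det = (-1)·(-1)·(-27) = -27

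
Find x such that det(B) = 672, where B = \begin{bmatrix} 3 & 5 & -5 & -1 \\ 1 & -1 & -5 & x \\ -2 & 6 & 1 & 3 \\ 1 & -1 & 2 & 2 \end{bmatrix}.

3

Expanding along the row containing x, det(B) is linear in x: det(B) = (84)·x + (420).
Set (84)·x + (420) = 672  ⇒  (84)·x = 252  ⇒  x = 3.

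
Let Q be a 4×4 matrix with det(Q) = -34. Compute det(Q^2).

det(Q^2) = (det Q)^2 = (-34)^2 = 1156

1156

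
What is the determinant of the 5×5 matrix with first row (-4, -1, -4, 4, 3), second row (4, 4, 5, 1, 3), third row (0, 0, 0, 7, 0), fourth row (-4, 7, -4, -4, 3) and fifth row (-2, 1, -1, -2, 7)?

112

Expand along row 3 (it has 4 zeros):
  − (7) · M_34   where M_34 = det([-4 -1 -4 3; 4 4 5 3; -4 7 -4 3; -2 1 -1 7]) = -16
det = (-1)·(7)·(-16) = 112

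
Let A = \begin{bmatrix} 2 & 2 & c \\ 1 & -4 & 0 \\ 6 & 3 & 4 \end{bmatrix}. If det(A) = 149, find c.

Expanding along the row containing c, det(A) is linear in c: det(A) = (27)·c + (-40).
Set (27)·c + (-40) = 149  ⇒  (27)·c = 189  ⇒  c = 7.

c = 7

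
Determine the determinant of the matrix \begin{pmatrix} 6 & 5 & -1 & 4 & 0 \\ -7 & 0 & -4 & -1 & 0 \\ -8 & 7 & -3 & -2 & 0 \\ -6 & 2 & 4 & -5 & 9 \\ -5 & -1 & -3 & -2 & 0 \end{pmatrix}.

Expand along column 5 (it has 4 zeros):
  − (9) · M_45   where M_45 = det([6 5 -1 4; -7 0 -4 -1; -8 7 -3 -2; -5 -1 -3 -2]) = -368
det = (-1)·(9)·(-368) = 3312

3312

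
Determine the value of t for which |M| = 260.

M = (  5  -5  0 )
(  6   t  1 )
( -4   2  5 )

Expanding along the row containing t, det(M) is linear in t: det(M) = (25)·t + (160).
Set (25)·t + (160) = 260  ⇒  (25)·t = 100  ⇒  t = 4.

4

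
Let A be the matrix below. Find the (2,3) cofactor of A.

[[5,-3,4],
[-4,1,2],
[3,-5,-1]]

16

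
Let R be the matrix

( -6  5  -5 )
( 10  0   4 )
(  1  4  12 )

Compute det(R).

Expand along row 2:
  − 10 · |5 -5; 4 12| = −10·(60 − (-20)) = -800
  − 4 · |-6 5; 1 4| = −4·(-24 − 5) = 116
Sum: (-800) + (116) = -684

-684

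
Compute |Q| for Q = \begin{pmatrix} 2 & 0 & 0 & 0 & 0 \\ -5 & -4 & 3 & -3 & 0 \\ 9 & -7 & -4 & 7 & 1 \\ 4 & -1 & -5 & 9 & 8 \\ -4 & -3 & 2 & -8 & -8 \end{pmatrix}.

Expand along row 1 (it has 4 zeros):
  + (2) · M_11   where M_11 = det([-4 3 -3 0; -7 -4 7 1; -1 -5 9 8; -3 2 -8 -8]) = 1026
det = (+1)·(2)·(1026) = 2052

det(Q) = 2052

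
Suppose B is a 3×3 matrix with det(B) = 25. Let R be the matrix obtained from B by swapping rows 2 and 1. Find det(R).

|R| = -25

Swapping two rows multiplies the determinant by −1.
det(R) = (-1)·(25) = -25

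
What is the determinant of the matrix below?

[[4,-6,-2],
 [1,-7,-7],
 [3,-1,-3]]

Expand along row 1:
  + 4 · |-7 -7; -1 -3| = 4·(21 − 7) = 56
  − (-6) · |1 -7; 3 -3| = −(-6)·(-3 − (-21)) = 108
  + (-2) · |1 -7; 3 -1| = (-2)·(-1 − (-21)) = -40
Sum: (56) + (108) + (-40) = 124

The determinant is 124.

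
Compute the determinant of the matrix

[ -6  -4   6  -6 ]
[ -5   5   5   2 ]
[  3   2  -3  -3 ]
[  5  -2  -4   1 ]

-300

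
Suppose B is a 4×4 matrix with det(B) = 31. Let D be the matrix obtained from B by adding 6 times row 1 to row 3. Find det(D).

Adding a multiple of one row to another leaves the determinant unchanged.
det(D) = (1)·(31) = 31

det(D) = 31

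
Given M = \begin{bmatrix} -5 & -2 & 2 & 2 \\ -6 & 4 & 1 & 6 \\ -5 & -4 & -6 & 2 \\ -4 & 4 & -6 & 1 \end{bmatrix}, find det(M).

Expand along row 1:
  + (-5) · M_11   where M_11 = det([4 1 6; -4 -6 2; 4 -6 1]) = 324
  − (-2) · M_12   where M_12 = det([-6 1 6; -5 -6 2; -4 -6 1]) = -3
  + (2) · M_13   where M_13 = det([-6 4 6; -5 -4 2; -4 4 1]) = -156
  − (2) · M_14   where M_14 = det([-6 4 1; -5 -4 -6; -4 4 -6]) = -348
det = (+1)·(-5)·(324) + (-1)·(-2)·(-3) + (+1)·(2)·(-156) + (-1)·(2)·(-348) = -1242

|M| = -1242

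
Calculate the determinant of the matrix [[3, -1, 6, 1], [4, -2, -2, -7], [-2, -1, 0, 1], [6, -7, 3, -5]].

Expand along row 3 (it has 1 zero):
  + (-2) · M_31   where M_31 = det([-1 6 1; -2 -2 -7; -7 3 -5]) = 183
  − (-1) · M_32   where M_32 = det([3 6 1; 4 -2 -7; 6 3 -5]) = -15
  − (1) · M_34   where M_34 = det([3 -1 6; 4 -2 -2; 6 -7 3]) = -132
det = (+1)·(-2)·(183) + (-1)·(-1)·(-15) + (-1)·(1)·(-132) = -249

The determinant is -249.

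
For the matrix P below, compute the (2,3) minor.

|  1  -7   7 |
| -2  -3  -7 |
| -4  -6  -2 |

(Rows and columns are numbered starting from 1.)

Delete row 2 and column 3; the remaining 2×2 submatrix is [1 -7; -4 -6].
Its determinant is 1·(-6) − (-7)·(-4) = -34.

-34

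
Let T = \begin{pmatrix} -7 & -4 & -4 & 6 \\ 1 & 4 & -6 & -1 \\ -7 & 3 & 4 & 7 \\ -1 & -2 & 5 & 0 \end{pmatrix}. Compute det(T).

|T| = 559

Expand along row 4 (it has 1 zero):
  − (-1) · M_41   where M_41 = det([-4 -4 6; 4 -6 -1; 3 4 7]) = 480
  + (-2) · M_42   where M_42 = det([-7 -4 6; 1 -6 -1; -7 4 7]) = 38
  − (5) · M_43   where M_43 = det([-7 -4 6; 1 4 -1; -7 3 7]) = -31
det = (-1)·(-1)·(480) + (+1)·(-2)·(38) + (-1)·(5)·(-31) = 559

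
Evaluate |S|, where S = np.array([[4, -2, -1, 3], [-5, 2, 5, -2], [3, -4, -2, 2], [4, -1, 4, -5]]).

-405

Expand along row 1:
  + (4) · M_11   where M_11 = det([2 5 -2; -4 -2 2; -1 4 -5]) = -70
  − (-2) · M_12   where M_12 = det([-5 5 -2; 3 -2 2; 4 4 -5]) = 65
  + (-1) · M_13   where M_13 = det([-5 2 -2; 3 -4 2; 4 -1 -5]) = -90
  − (3) · M_14   where M_14 = det([-5 2 5; 3 -4 -2; 4 -1 4]) = 115
det = (+1)·(4)·(-70) + (-1)·(-2)·(65) + (+1)·(-1)·(-90) + (-1)·(3)·(115) = -405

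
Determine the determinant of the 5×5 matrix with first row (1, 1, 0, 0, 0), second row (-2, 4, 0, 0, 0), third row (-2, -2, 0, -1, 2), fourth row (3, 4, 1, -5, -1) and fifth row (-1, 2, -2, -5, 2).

The matrix is block lower-triangular with a 2×2 block and a 3×3 block on the diagonal, so its determinant equals the product of the determinants of the diagonal blocks.
det of the 2×2 block = 6
det of the 3×3 block = -30
det = (6)·(-30) = -180

The determinant is -180.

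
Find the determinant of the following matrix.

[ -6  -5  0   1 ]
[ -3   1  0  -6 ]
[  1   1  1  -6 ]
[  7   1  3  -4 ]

-100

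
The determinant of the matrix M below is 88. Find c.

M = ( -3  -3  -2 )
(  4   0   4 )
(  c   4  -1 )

-7

Expanding along the row containing c, det(M) is linear in c: det(M) = (-12)·c + (4).
Set (-12)·c + (4) = 88  ⇒  (-12)·c = 84  ⇒  c = -7.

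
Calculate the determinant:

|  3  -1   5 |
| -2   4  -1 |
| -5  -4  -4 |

Expand along row 1:
  + 3 · |4 -1; -4 -4| = 3·(-16 − 4) = -60
  − (-1) · |-2 -1; -5 -4| = −(-1)·(8 − 5) = 3
  + 5 · |-2 4; -5 -4| = 5·(8 − (-20)) = 140
Sum: (-60) + (3) + (140) = 83

The determinant is 83.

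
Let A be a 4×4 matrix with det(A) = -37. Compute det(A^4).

The determinant is 1874161.

det(A^4) = (det A)^4 = (-37)^4 = 1874161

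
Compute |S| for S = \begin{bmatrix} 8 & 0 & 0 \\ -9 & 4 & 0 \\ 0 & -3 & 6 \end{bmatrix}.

det(S) = 192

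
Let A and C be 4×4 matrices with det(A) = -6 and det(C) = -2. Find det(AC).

det(AC) = det(A)·det(C) = (-6)·(-2) = 12

The determinant is 12.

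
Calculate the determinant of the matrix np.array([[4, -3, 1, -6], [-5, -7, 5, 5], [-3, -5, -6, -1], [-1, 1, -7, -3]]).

The determinant is -772.

Expand along row 1:
  + (4) · M_11   where M_11 = det([-7 5 5; -5 -6 -1; 1 -7 -3]) = 48
  − (-3) · M_12   where M_12 = det([-5 5 5; -3 -6 -1; -1 -7 -3]) = -20
  + (1) · M_13   where M_13 = det([-5 -7 5; -3 -5 -1; -1 1 -3]) = -64
  − (-6) · M_14   where M_14 = det([-5 -7 5; -3 -5 -6; -1 1 -7]) = -140
det = (+1)·(4)·(48) + (-1)·(-3)·(-20) + (+1)·(1)·(-64) + (-1)·(-6)·(-140) = -772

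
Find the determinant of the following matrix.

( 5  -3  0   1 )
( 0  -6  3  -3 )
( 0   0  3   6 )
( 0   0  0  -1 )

The matrix is upper triangular, so the determinant is the product of the diagonal entries:
det = (5) · (-6) · (3) · (-1) = 90

The determinant is 90.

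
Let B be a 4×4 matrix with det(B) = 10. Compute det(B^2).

det(B^2) = (det B)^2 = (10)^2 = 100

The determinant is 100.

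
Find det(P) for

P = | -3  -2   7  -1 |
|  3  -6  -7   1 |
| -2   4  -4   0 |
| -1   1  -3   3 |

|P| = -608

Expand along row 3 (it has 1 zero):
  + (-2) · M_31   where M_31 = det([-2 7 -1; -6 -7 1; 1 -3 3]) = 144
  − (4) · M_32   where M_32 = det([-3 7 -1; 3 -7 1; -1 -3 3]) = 0
  + (-4) · M_33   where M_33 = det([-3 -2 -1; 3 -6 1; -1 1 3]) = 80
det = (+1)·(-2)·(144) + (-1)·(4)·(0) + (+1)·(-4)·(80) = -608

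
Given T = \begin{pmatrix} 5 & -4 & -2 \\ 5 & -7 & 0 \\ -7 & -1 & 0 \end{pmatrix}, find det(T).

The determinant is 108.

Expand along column 3:
  + (-2) · |5 -7; -7 -1| = (-2)·(-5 − 49) = 108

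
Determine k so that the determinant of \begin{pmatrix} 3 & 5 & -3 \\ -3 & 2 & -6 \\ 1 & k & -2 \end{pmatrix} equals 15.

k = 3

Expanding along the row containing k, det(B) is linear in k: det(B) = (27)·k + (-66).
Set (27)·k + (-66) = 15  ⇒  (27)·k = 81  ⇒  k = 3.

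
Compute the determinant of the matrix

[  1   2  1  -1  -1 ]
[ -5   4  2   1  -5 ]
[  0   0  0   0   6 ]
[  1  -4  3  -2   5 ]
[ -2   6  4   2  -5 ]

1428

Expand along row 3 (it has 4 zeros):
  + (6) · M_35   where M_35 = det([1 2 1 -1; -5 4 2 1; 1 -4 3 -2; -2 6 4 2]) = 238
det = (+1)·(6)·(238) = 1428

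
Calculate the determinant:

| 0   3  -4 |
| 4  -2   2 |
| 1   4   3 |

The determinant is -102.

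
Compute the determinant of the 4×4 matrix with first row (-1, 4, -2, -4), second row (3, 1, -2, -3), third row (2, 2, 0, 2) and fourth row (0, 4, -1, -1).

Expand along row 3 (it has 1 zero):
  + (2) · M_31   where M_31 = det([4 -2 -4; 1 -2 -3; 4 -1 -1]) = -10
  − (2) · M_32   where M_32 = det([-1 -2 -4; 3 -2 -3; 0 -1 -1]) = 7
  − (2) · M_34   where M_34 = det([-1 4 -2; 3 1 -2; 0 4 -1]) = -19
det = (+1)·(2)·(-10) + (-1)·(2)·(7) + (-1)·(2)·(-19) = 4

4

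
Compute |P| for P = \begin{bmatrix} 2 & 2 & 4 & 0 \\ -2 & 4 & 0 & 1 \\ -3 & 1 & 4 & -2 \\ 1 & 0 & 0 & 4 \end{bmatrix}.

Expand along row 4 (it has 2 zeros):
  − (1) · M_41   where M_41 = det([2 4 0; 4 0 1; 1 4 -2]) = 28
  + (4) · M_44   where M_44 = det([2 2 4; -2 4 0; -3 1 4]) = 88
det = (-1)·(1)·(28) + (+1)·(4)·(88) = 324

|P| = 324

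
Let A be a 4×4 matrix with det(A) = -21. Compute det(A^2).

The determinant is 441.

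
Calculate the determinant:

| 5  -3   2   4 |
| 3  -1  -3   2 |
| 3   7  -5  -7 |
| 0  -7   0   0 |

Expand along row 4 (it has 3 zeros):
  + (-7) · M_42   where M_42 = det([5 2 4; 3 -3 2; 3 -5 -7]) = 185
det = (+1)·(-7)·(185) = -1295

-1295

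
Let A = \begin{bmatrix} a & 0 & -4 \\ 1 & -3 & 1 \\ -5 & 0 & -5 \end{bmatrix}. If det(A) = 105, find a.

Expanding along the row containing a, det(A) is linear in a: det(A) = (15)·a + (60).
Set (15)·a + (60) = 105  ⇒  (15)·a = 45  ⇒  a = 3.

a = 3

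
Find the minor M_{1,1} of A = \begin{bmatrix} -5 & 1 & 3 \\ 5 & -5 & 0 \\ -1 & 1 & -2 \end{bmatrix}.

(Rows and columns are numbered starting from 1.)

10

Delete row 1 and column 1; the remaining 2×2 submatrix is [-5 0; 1 -2].
Its determinant is (-5)·(-2) − 0·1 = 10.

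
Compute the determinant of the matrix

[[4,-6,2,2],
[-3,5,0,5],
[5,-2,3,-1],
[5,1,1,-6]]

-242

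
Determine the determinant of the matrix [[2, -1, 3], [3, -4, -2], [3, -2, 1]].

11

Expand along row 1:
  + 2 · |-4 -2; -2 1| = 2·(-4 − 4) = -16
  − (-1) · |3 -2; 3 1| = −(-1)·(3 − (-6)) = 9
  + 3 · |3 -4; 3 -2| = 3·(-6 − (-12)) = 18
Sum: (-16) + (9) + (18) = 11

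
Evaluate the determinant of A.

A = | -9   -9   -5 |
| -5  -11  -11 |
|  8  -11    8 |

1598

Expand along column 1:
  + (-9) · |-11 -11; -11 8| = (-9)·(-88 − 121) = 1881
  − (-5) · |-9 -5; -11 8| = −(-5)·(-72 − 55) = -635
  + 8 · |-9 -5; -11 -11| = 8·(99 − 55) = 352
Sum: (1881) + (-635) + (352) = 1598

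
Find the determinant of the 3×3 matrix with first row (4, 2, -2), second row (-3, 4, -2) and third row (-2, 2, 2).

Expand along column 1:
  + 4 · |4 -2; 2 2| = 4·(8 − (-4)) = 48
  − (-3) · |2 -2; 2 2| = −(-3)·(4 − (-4)) = 24
  + (-2) · |2 -2; 4 -2| = (-2)·(-4 − (-8)) = -8
Sum: (48) + (24) + (-8) = 64

64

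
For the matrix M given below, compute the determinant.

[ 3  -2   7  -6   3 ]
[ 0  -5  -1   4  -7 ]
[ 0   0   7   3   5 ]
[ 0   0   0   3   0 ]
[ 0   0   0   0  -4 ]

M is upper triangular, so det(M) is the product of the diagonal entries:
det = (3) · (-5) · (7) · (3) · (-4) = 1260

1260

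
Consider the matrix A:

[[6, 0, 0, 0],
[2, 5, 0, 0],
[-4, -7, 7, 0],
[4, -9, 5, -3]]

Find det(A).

The determinant is -630.

A is lower triangular, so det(A) is the product of the diagonal entries:
det = (6) · (5) · (7) · (-3) = -630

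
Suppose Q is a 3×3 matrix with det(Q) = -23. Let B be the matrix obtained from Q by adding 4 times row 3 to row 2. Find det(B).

Adding a multiple of one row to another leaves the determinant unchanged.
det(B) = (1)·(-23) = -23

|B| = -23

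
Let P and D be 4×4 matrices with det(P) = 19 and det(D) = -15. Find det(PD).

det(PD) = det(P)·det(D) = (19)·(-15) = -285

The determinant is -285.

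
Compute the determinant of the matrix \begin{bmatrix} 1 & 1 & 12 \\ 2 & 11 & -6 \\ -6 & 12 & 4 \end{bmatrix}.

Expand along row 1:
  + 1 · |11 -6; 12 4| = 1·(44 − (-72)) = 116
  − 1 · |2 -6; -6 4| = −1·(8 − 36) = 28
  + 12 · |2 11; -6 12| = 12·(24 − (-66)) = 1080
Sum: (116) + (28) + (1080) = 1224

The determinant is 1224.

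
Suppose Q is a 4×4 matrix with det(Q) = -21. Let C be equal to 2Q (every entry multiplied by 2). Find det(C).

The determinant is -336.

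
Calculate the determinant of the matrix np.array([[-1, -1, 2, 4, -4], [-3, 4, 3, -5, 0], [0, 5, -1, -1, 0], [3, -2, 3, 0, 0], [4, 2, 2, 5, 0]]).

Expand along column 5 (it has 4 zeros):
  + (-4) · M_15   where M_15 = det([-3 4 3 -5; 0 5 -1 -1; 3 -2 3 0; 4 2 2 5]) = -496
det = (+1)·(-4)·(-496) = 1984

1984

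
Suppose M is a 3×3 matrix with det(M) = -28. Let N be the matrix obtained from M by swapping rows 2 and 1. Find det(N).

28

Swapping two rows multiplies the determinant by −1.
det(N) = (-1)·(-28) = 28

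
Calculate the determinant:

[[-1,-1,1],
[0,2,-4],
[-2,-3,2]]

Expand along column 1:
  + (-1) · |2 -4; -3 2| = (-1)·(4 − 12) = 8
  + (-2) · |-1 1; 2 -4| = (-2)·(4 − 2) = -4
Sum: (8) + (-4) = 4

4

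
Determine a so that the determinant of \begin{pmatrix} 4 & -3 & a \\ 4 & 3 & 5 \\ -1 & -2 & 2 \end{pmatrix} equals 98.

Expanding along the row containing a, det(A) is linear in a: det(A) = (-5)·a + (103).
Set (-5)·a + (103) = 98  ⇒  (-5)·a = -5  ⇒  a = 1.

1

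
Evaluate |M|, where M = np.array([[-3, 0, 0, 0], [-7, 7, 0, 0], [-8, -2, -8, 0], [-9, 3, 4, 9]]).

The determinant is 1512.

M is lower triangular, so det(M) is the product of the diagonal entries:
det = (-3) · (7) · (-8) · (9) = 1512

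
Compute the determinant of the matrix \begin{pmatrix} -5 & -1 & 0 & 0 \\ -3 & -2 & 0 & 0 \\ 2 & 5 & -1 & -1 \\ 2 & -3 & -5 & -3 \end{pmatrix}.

The matrix is block lower-triangular with a 2×2 block and a 2×2 block on the diagonal, so its determinant equals the product of the determinants of the diagonal blocks.
det of the 2×2 block = 7
det of the 2×2 block = -2
det = (7)·(-2) = -14

-14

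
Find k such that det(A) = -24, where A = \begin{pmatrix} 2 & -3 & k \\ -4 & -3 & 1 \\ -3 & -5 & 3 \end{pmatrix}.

Expanding along the column containing k, det(A) is linear in k: det(A) = (11)·k + (-35).
Set (11)·k + (-35) = -24  ⇒  (11)·k = 11  ⇒  k = 1.

1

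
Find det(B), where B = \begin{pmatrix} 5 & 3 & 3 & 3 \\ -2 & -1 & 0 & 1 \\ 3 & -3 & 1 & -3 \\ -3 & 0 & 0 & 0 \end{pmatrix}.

|B| = -72

Expand along row 4 (it has 3 zeros):
  − (-3) · M_41   where M_41 = det([3 3 3; -1 0 1; -3 1 -3]) = -24
det = (-1)·(-3)·(-24) = -72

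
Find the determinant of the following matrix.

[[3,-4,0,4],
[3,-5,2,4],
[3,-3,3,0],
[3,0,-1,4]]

Expand along row 1 (it has 1 zero):
  + (3) · M_11   where M_11 = det([-5 2 4; -3 3 0; 0 -1 4]) = -24
  − (-4) · M_12   where M_12 = det([3 2 4; 3 3 0; 3 -1 4]) = -36
  − (4) · M_14   where M_14 = det([3 -5 2; 3 -3 3; 3 0 -1]) = -33
det = (+1)·(3)·(-24) + (-1)·(-4)·(-36) + (-1)·(4)·(-33) = -84

The determinant is -84.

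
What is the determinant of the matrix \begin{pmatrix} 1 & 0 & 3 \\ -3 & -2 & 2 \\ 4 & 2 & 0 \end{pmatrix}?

2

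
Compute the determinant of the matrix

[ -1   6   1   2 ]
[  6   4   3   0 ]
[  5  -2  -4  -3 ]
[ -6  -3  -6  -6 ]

-1155

Expand along row 2 (it has 1 zero):
  − (6) · M_21   where M_21 = det([6 1 2; -2 -4 -3; -3 -6 -6]) = 33
  + (4) · M_22   where M_22 = det([-1 1 2; 5 -4 -3; -6 -6 -6]) = -66
  − (3) · M_23   where M_23 = det([-1 6 2; 5 -2 -3; -6 -3 -6]) = 231
det = (-1)·(6)·(33) + (+1)·(4)·(-66) + (-1)·(3)·(231) = -1155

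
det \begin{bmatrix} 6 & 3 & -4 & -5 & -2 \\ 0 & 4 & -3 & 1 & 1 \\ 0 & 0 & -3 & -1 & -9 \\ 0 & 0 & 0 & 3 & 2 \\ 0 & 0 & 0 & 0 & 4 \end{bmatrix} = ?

The matrix is upper triangular, so the determinant is the product of the diagonal entries:
det = (6) · (4) · (-3) · (3) · (4) = -864

-864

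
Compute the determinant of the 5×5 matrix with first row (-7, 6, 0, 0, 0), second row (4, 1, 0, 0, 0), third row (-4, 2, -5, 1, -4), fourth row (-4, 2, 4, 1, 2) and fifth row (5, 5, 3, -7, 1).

The matrix is block lower-triangular with a 2×2 block and a 3×3 block on the diagonal, so its determinant equals the product of the determinants of the diagonal blocks.
det of the 2×2 block = -31
det of the 3×3 block = 51
det = (-31)·(51) = -1581

The determinant is -1581.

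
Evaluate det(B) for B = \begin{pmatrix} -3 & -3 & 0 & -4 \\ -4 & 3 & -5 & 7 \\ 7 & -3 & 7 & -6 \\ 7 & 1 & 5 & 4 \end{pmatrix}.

Expand along row 1 (it has 1 zero):
  + (-3) · M_11   where M_11 = det([3 -5 7; -3 7 -6; 1 5 4]) = -10
  − (-3) · M_12   where M_12 = det([-4 -5 7; 7 7 -6; 7 5 4]) = 20
  − (-4) · M_14   where M_14 = det([-4 3 -5; 7 -3 7; 7 1 5]) = -10
det = (+1)·(-3)·(-10) + (-1)·(-3)·(20) + (-1)·(-4)·(-10) = 50

50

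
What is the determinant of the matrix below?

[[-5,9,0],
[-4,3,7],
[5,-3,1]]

Expand along row 1:
  + (-5) · |3 7; -3 1| = (-5)·(3 − (-21)) = -120
  − 9 · |-4 7; 5 1| = −9·(-4 − 35) = 351
Sum: (-120) + (351) = 231

231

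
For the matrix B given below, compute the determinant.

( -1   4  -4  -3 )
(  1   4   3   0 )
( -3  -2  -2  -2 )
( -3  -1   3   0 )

det(B) = -85

Expand along column 4 (it has 2 zeros):
  − (-3) · M_14   where M_14 = det([1 4 3; -3 -2 -2; -3 -1 3]) = 43
  − (-2) · M_34   where M_34 = det([-1 4 -4; 1 4 3; -3 -1 3]) = -107
det = (-1)·(-3)·(43) + (-1)·(-2)·(-107) = -85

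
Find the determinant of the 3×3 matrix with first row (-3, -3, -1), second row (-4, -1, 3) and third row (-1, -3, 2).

The determinant is -47.

Expand along column 1:
  + (-3) · |-1 3; -3 2| = (-3)·(-2 − (-9)) = -21
  − (-4) · |-3 -1; -3 2| = −(-4)·(-6 − 3) = -36
  + (-1) · |-3 -1; -1 3| = (-1)·(-9 − 1) = 10
Sum: (-21) + (-36) + (10) = -47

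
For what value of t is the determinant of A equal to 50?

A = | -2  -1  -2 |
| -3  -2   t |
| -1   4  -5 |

Expanding along the column containing t, det(A) is linear in t: det(A) = (9)·t + (23).
Set (9)·t + (23) = 50  ⇒  (9)·t = 27  ⇒  t = 3.

t = 3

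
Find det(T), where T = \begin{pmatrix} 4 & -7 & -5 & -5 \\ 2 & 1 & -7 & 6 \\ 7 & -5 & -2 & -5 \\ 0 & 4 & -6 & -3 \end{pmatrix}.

Expand along row 4 (it has 1 zero):
  + (4) · M_42   where M_42 = det([4 -5 -5; 2 -7 6; 7 -2 -5]) = -297
  − (-6) · M_43   where M_43 = det([4 -7 -5; 2 1 6; 7 -5 -5]) = -179
  + (-3) · M_44   where M_44 = det([4 -7 -5; 2 1 -7; 7 -5 -2]) = 252
det = (+1)·(4)·(-297) + (-1)·(-6)·(-179) + (+1)·(-3)·(252) = -3018

|T| = -3018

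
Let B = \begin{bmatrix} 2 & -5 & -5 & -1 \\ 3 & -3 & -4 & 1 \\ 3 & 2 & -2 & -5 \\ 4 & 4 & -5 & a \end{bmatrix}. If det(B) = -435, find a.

4

Expanding along the row containing a, det(B) is linear in a: det(B) = (-17)·a + (-367).
Set (-17)·a + (-367) = -435  ⇒  (-17)·a = -68  ⇒  a = 4.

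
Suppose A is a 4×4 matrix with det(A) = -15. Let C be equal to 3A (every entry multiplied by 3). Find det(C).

For a 4×4 matrix, det(3A) = 3^4·det(A) = 81·det(A).
det(C) = (81)·(-15) = -1215

The determinant is -1215.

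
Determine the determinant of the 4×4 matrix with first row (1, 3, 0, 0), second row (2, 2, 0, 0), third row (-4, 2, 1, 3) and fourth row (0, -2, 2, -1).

The matrix is block lower-triangular with a 2×2 block and a 2×2 block on the diagonal, so its determinant equals the product of the determinants of the diagonal blocks.
det of the 2×2 block = -4
det of the 2×2 block = -7
det = (-4)·(-7) = 28

28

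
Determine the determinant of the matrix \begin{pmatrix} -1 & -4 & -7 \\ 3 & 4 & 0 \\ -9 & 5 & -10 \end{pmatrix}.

-437

Expand along column 3:
  + (-7) · |3 4; -9 5| = (-7)·(15 − (-36)) = -357
  + (-10) · |-1 -4; 3 4| = (-10)·(-4 − (-12)) = -80
Sum: (-357) + (-80) = -437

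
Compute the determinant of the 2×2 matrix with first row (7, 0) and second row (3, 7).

49

det = 7·7 − 0·3 = 49 − 0 = 49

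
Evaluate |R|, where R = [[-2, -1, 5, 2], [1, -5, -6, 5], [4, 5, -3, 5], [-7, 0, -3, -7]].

Expand along row 4 (it has 1 zero):
  − (-7) · M_41   where M_41 = det([-1 5 2; -5 -6 5; 5 -3 5]) = 355
  − (-3) · M_43   where M_43 = det([-2 -1 2; 1 -5 5; 4 5 5]) = 135
  + (-7) · M_44   where M_44 = det([-2 -1 5; 1 -5 -6; 4 5 -3]) = 56
det = (-1)·(-7)·(355) + (-1)·(-3)·(135) + (+1)·(-7)·(56) = 2498

2498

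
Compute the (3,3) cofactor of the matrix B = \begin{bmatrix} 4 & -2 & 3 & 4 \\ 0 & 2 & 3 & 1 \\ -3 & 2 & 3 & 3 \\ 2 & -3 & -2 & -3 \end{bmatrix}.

Delete row 3 and column 3; the remaining 3×3 submatrix is [4 -2 4; 0 2 1; 2 -3 -3].
Its determinant is -32.
The cofactor carries sign (−1)^(3+3) = +1, so C_{3,3} = +(-32) = -32.

-32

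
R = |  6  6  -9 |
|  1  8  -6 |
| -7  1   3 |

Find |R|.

-99

Expand along row 1:
  + 6 · |8 -6; 1 3| = 6·(24 − (-6)) = 180
  − 6 · |1 -6; -7 3| = −6·(3 − 42) = 234
  + (-9) · |1 8; -7 1| = (-9)·(1 − (-56)) = -513
Sum: (180) + (234) + (-513) = -99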